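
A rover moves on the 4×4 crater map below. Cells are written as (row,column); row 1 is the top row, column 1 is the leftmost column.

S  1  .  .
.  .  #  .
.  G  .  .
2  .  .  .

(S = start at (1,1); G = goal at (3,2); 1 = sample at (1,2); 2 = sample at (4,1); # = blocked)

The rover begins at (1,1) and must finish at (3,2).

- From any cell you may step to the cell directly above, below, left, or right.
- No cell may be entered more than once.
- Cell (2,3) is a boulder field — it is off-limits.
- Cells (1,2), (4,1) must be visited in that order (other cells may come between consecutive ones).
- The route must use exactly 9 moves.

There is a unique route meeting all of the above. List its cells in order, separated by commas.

The waypoints must appear in the order (1,2), (4,1), with no cell reused.
Route from (1,1): right 1 to (1,2), down 1 to (2,2), left 1 to (2,1), down 2 to (4,1), right 2 to (4,3), up 1 to (3,3), left 1 to (3,2) — 9 moves in all.
Check: order respected (1 at step 1, 2 at step 5); 9 moves as required.

(1,1), (1,2), (2,2), (2,1), (3,1), (4,1), (4,2), (4,3), (3,3), (3,2)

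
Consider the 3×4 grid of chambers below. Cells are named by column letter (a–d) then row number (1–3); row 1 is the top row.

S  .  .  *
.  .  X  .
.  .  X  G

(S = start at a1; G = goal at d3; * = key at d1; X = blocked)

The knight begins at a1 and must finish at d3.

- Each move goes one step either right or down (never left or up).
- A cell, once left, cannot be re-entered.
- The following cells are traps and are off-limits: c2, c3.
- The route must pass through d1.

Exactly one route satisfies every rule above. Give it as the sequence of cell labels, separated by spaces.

a1 b1 c1 d1 d2 d3

Moves only go right or down, so the column and row indices never decrease.
Route from a1: 3× right (reaching d1), 2× down (reaching d3) — 5 moves in all.
Check: all required cells visited.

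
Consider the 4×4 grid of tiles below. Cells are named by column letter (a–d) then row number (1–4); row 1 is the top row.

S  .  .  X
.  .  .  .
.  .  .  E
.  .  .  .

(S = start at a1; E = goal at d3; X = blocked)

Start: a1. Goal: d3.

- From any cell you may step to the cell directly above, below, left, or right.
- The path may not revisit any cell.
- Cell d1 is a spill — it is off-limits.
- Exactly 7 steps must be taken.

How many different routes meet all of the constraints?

24

Need simple routes of exactly 7 moves from a1 to d3 (Manhattan distance 5, so 1 moves are spent on a detour and 1 undoing it).
Branch systematically from the start, pruning whenever the remaining move budget drops below the Manhattan distance to d3 or differs from it in parity. Grouping the completions by first move — via a2: 16; via b1: 8 — and summing: 16 + 8 = 24.
That gives 24 routes.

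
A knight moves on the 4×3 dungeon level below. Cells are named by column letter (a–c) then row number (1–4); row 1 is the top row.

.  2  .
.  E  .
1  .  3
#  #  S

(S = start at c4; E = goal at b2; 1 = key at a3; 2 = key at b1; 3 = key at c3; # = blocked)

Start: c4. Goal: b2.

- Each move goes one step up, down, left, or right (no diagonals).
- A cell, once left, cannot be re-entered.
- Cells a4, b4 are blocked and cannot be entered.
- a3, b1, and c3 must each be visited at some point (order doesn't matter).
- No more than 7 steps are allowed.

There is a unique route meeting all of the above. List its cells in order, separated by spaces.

Any route must reach a3, b1, and c3 and still end at b2 within 7 moves, so the order of the required stops is forced.
Route from c4: up to c3, 2× left (reaching a3), 2× up (reaching a1), right to b1, down to b2 — 7 moves in all.
Check: all required cells visited; 7 ≤ 7 moves.

c4 c3 b3 a3 a2 a1 b1 b2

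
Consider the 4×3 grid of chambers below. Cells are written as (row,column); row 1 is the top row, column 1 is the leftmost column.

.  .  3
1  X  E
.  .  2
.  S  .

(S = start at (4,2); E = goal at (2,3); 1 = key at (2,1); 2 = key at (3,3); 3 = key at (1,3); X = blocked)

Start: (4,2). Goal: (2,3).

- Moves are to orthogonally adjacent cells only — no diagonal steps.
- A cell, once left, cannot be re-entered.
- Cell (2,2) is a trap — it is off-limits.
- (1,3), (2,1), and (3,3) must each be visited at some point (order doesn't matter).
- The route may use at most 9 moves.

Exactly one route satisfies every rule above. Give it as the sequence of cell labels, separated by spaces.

(4,2) (4,3) (3,3) (3,2) (3,1) (2,1) (1,1) (1,2) (1,3) (2,3)

Any route must reach (1,3), (2,1), and (3,3) and still end at (2,3) within 9 moves, so the order of the required stops is forced.
Route from (4,2): right 1 to (4,3), up 1 to (3,3), left 2 to (3,1), up 2 to (1,1), right 2 to (1,3), down 1 to (2,3) — 9 moves in all.
Check: all required cells visited; 9 ≤ 9 moves.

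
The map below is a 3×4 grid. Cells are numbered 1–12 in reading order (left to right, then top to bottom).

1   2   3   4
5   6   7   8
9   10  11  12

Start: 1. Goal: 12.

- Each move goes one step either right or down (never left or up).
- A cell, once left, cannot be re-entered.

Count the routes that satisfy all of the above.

10

A right/down-only route from 1 to 12 makes exactly 2 down-moves and 3 right-moves in some order.
With no other constraints that would be C(5,2) = 10 routes.
That gives 10 routes.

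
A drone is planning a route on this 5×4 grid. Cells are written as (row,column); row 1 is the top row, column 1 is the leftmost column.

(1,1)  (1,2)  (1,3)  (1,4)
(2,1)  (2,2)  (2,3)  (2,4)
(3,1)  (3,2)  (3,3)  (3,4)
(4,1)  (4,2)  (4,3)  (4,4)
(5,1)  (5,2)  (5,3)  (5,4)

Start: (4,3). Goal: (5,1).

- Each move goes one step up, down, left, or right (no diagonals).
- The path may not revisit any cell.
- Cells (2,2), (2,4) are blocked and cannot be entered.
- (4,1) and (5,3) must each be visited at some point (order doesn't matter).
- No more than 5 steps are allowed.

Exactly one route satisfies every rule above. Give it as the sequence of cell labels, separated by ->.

(4,3) -> (5,3) -> (5,2) -> (4,2) -> (4,1) -> (5,1)

Any route must reach (4,1) and (5,3) and still end at (5,1) within 5 moves, so the order of the required stops is forced.
Route from (4,3): down 1 to (5,3), left 1 to (5,2), up 1 to (4,2), left 1 to (4,1), down 1 to (5,1) — 5 moves in all.
Check: all required cells visited; 5 ≤ 5 moves.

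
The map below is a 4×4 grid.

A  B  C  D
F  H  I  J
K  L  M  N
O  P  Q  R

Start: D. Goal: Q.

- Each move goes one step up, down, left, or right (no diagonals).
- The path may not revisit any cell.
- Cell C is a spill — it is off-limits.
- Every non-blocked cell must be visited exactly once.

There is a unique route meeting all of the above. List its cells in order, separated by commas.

D, J, I, H, B, A, F, K, O, P, L, M, N, R, Q

Need to visit all 15 open cells exactly once, starting at D and ending at Q.
Route from D: down to J, 2× left (reaching H), up to B, left to A, 3× down (reaching O), right to P, up to L, 2× right (reaching N), down to R, left to Q — 14 moves in all.
Check: all 15 open cells covered.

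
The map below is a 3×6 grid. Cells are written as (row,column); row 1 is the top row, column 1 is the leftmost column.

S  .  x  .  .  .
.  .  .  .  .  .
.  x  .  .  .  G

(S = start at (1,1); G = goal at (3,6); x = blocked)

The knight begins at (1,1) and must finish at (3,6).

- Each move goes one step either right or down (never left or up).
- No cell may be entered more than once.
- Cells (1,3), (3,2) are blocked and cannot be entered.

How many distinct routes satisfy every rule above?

A right/down-only route from (1,1) to (3,6) makes exactly 2 down-moves and 5 right-moves in some order.
With no other constraints that would be C(7,2) = 21 routes.
Subtract routes through each blocked cell (inclusion–exclusion for overlaps): − through (1,3): 10 − through (3,2): 3 → 8.
That gives 8 routes.

8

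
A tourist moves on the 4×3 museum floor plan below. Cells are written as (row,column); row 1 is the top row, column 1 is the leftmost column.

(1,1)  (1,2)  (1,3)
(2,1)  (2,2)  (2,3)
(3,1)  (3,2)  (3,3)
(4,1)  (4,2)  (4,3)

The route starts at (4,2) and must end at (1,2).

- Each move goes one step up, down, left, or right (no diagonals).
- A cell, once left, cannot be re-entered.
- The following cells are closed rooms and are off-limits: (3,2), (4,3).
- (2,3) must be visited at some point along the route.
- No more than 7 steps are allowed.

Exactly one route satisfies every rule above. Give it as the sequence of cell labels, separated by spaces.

(4,2) (4,1) (3,1) (2,1) (2,2) (2,3) (1,3) (1,2)

The budget equals the shortest possible length, so every move has to be on a shortest route through the required cells.
Route from (4,2): left 1 to (4,1), up 2 to (2,1), right 2 to (2,3), up 1 to (1,3), left 1 to (1,2) — 7 moves in all.
Check: all required cells visited; 7 ≤ 7 moves.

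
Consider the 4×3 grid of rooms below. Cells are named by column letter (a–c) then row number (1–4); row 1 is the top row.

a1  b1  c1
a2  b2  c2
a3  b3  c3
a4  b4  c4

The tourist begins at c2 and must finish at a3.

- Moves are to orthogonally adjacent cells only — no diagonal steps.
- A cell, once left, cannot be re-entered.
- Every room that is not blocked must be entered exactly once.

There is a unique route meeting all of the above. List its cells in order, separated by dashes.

c2 - c1 - b1 - a1 - a2 - b2 - b3 - c3 - c4 - b4 - a4 - a3

Need to visit all 12 open cells exactly once, starting at c2 and ending at a3.
Cell a1 has only two open neighbours (a2 and b1), so the path must pass straight through it: one of those is the cell it's entered from and the other is where it exits.
Route from c2: up 1 to c1, left 2 to a1, down 1 to a2, right 1 to b2, down 1 to b3, right 1 to c3, down 1 to c4, left 2 to a4, up 1 to a3 — 11 moves in all.
Check: all 12 open cells covered.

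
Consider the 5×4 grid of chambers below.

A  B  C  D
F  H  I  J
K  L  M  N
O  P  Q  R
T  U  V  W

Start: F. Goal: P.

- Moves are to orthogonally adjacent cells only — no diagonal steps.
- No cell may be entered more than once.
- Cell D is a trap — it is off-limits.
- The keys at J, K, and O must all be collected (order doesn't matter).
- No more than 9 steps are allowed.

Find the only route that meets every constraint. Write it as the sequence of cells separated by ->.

The budget equals the shortest possible length, so every move has to be on a shortest route through the required cells.
Route from F: right 3 to J, down 1 to N, left 3 to K, down 1 to O, right 1 to P — 9 moves in all.
Check: all required cells visited; 9 ≤ 9 moves.

F -> H -> I -> J -> N -> M -> L -> K -> O -> P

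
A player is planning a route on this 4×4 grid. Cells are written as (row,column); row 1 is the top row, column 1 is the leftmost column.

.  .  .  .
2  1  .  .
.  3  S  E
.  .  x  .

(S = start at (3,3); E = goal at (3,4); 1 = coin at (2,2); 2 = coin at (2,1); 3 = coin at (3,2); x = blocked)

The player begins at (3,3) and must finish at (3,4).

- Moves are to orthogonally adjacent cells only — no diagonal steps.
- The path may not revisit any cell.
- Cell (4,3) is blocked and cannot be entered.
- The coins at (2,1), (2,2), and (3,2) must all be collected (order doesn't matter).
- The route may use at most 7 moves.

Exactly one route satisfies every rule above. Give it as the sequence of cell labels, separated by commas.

(3,3), (3,2), (3,1), (2,1), (2,2), (2,3), (2,4), (3,4)

The budget equals the shortest possible length, so every move has to be on a shortest route through the required cells.
Route from (3,3): 2× left (reaching (3,1)), up to (2,1), 3× right (reaching (2,4)), down to (3,4) — 7 moves in all.
Check: all required cells visited; 7 ≤ 7 moves.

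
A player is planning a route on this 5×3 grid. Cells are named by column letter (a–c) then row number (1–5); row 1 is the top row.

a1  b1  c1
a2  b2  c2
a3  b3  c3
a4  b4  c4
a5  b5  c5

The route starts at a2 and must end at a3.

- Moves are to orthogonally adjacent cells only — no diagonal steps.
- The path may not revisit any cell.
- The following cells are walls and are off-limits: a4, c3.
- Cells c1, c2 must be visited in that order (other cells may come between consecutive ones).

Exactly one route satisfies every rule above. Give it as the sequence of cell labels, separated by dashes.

The waypoints must appear in the order c1, c2, with no cell reused.
Route from a2: up to a1, 2× right (reaching c1), down to c2, left to b2, down to b3, left to a3 — 7 moves in all.
Check: order respected (c1 at step 3, c2 at step 4).

a2 - a1 - b1 - c1 - c2 - b2 - b3 - a3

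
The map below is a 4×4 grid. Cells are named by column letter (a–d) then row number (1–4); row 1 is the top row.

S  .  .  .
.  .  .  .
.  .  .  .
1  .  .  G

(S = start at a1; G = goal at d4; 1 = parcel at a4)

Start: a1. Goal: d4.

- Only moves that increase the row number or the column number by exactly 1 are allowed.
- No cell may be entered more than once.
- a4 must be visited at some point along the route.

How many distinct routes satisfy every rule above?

1

A right/down-only route from a1 to d4 makes exactly 3 down-moves and 3 right-moves in some order.
With no other constraints that would be C(6,3) = 20 routes.
Split at a4 and multiply the segment counts: a1→a4: 1; a4→d4: 1; product = 1.
That gives 1 route.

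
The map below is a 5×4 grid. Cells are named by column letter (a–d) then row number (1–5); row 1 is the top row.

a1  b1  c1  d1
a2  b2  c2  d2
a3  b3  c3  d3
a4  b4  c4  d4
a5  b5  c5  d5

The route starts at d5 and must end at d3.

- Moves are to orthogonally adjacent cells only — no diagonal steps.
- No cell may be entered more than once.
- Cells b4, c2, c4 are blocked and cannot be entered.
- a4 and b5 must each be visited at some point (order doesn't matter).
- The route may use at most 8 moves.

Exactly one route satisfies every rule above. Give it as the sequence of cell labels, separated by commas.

Any route must reach a4 and b5 and still end at d3 within 8 moves, so the order of the required stops is forced.
Route from d5: 3× left (reaching a5), 2× up (reaching a3), 3× right (reaching d3) — 8 moves in all.
Check: all required cells visited; 8 ≤ 8 moves.

d5, c5, b5, a5, a4, a3, b3, c3, d3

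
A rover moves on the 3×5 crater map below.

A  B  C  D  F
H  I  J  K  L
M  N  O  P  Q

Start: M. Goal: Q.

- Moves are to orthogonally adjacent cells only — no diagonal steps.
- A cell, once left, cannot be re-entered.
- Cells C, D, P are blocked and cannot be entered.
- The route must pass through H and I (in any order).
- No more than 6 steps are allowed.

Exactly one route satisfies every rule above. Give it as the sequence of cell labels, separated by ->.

M -> H -> I -> J -> K -> L -> Q

The 6-move cap with required stops at H, I leaves no slack for detours.
Route from M: up 1 to H, right 4 to L, down 1 to Q — 6 moves in all.
Check: all required cells visited; 6 ≤ 6 moves.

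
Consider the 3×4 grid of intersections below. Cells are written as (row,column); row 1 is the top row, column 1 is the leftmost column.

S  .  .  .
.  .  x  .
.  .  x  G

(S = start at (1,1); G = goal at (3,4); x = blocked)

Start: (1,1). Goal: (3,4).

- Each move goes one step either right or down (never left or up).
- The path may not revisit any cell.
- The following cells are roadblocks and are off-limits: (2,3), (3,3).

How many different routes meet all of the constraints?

1

A right/down-only route from (1,1) to (3,4) makes exactly 2 down-moves and 3 right-moves in some order.
With no other constraints that would be C(5,2) = 10 routes.
Subtract routes through each blocked cell (inclusion–exclusion for overlaps): − through (2,3): 6 − through (3,3): 6 + through (2,3)&(3,3): 3 → 1.
That gives 1 route.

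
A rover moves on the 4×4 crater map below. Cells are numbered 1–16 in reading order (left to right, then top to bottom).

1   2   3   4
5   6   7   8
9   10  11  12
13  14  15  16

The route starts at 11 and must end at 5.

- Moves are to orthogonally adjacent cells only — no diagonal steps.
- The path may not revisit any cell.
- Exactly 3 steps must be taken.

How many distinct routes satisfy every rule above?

3

Need simple routes of exactly 3 moves from 11 to 5 (Manhattan distance 3, so 0 moves are spent on a detour and 0 undoing it).
Enumerating: 11 7 6 5 | 11 10 6 5 | 11 10 9 5.
That gives 3 routes.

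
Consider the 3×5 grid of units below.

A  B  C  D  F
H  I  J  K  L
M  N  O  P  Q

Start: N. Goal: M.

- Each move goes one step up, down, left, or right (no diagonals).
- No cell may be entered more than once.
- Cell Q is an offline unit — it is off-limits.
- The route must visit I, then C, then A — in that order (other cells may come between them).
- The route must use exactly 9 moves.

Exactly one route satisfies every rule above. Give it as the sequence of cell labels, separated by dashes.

The waypoints must appear in the order I, C, A, with no cell reused.
Route from N: up to I, 2× right (reaching K), up to D, 3× left (reaching A), 2× down (reaching M) — 9 moves in all.
Check: order respected (I at step 1, C at step 5, A at step 7); 9 moves as required.

N - I - J - K - D - C - B - A - H - M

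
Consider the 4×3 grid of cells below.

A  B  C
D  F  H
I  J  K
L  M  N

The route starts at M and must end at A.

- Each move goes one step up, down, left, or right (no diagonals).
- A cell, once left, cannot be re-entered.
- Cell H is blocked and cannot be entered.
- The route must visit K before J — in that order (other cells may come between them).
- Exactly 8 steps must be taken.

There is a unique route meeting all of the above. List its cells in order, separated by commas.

The waypoints must appear in the order K, J, with no cell reused.
Route from M: right 1 to N, up 1 to K, left 2 to I, up 1 to D, right 1 to F, up 1 to B, left 1 to A — 8 moves in all.
Check: order respected (K at step 2, J at step 3); 8 moves as required.

M, N, K, J, I, D, F, B, A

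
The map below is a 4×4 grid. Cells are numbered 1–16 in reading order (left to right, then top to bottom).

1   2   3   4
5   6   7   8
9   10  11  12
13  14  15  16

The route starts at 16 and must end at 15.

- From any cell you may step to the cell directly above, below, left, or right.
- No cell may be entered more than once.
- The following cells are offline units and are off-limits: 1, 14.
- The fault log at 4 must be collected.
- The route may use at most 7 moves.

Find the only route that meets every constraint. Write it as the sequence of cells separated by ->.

The budget equals the shortest possible length, so every move has to be on a shortest route through the required cells.
Route from 16: 3× up (reaching 4), left to 3, 3× down (reaching 15) — 7 moves in all.
Check: all required cells visited; 7 ≤ 7 moves.

16 -> 12 -> 8 -> 4 -> 3 -> 7 -> 11 -> 15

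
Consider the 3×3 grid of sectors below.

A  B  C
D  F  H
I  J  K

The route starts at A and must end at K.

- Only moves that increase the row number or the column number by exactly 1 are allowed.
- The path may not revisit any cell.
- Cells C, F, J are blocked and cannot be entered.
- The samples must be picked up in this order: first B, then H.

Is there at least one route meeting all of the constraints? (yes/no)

no

Every right/down route from B to H runs into a blocked cell, so that leg cannot be completed.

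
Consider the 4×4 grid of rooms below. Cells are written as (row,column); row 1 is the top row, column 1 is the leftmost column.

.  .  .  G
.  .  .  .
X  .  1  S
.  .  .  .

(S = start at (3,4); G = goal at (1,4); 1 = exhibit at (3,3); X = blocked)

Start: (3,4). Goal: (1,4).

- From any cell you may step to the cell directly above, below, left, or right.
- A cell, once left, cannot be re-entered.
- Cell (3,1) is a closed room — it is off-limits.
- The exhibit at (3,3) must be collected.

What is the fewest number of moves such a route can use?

Any route passes through (3,3) somewhere between (3,4) and (1,4). Summing Manhattan distances along the two legs ((3,4) → (3,3) → (1,4)) gives a lower bound of 1 + 3 = 4 moves.
A route of 4 moves achieves this: (3,4) → (3,3) → (2,3) → (1,3) → (1,4).
Since 4 matches the lower bound, it is optimal.

4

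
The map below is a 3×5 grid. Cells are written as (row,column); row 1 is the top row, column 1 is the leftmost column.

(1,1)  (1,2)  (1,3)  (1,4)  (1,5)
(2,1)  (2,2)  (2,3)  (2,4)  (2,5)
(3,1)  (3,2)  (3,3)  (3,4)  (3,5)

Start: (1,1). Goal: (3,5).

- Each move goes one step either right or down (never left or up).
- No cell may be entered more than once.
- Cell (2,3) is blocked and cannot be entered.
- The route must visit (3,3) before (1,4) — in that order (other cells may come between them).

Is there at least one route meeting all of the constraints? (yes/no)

(1,4) lies above (3,3), so going from (3,3) to (1,4) would need an upward move — but moves only go right/down, so (3,3) cannot be visited before (1,4).

no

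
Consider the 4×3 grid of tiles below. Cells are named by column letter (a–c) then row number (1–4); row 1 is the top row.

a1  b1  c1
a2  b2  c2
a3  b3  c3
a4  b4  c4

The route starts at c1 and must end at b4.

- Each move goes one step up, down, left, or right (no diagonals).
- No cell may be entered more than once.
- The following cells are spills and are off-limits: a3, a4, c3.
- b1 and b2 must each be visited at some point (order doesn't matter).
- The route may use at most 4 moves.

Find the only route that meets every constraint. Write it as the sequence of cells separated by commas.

c1, b1, b2, b3, b4

The 4-move cap with required stops at b1, b2 leaves no slack for detours.
Route from c1: left 1 to b1, down 3 to b4 — 4 moves in all.
Check: all required cells visited; 4 ≤ 4 moves.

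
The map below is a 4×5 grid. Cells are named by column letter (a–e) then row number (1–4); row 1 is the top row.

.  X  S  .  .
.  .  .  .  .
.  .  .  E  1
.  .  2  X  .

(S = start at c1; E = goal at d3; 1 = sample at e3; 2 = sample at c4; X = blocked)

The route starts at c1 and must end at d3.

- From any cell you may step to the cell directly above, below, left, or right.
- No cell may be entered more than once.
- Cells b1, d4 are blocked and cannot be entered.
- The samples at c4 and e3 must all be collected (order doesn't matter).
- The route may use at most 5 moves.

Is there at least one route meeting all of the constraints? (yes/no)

no

Even ignoring the no-revisit rule, getting from c1 to d3, taking the cheapest ordering c1 → c4 → e3 → d3 needs at least 3 + 3 + 1 = 7 moves (Manhattan distance per leg), which exceeds the 5-move limit.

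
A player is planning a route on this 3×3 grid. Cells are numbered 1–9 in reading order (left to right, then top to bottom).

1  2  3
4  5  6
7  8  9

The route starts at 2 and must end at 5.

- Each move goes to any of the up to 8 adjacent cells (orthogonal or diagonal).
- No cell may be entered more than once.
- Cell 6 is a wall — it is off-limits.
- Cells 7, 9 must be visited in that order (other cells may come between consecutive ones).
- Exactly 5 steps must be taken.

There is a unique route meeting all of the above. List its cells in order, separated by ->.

2 -> 4 -> 7 -> 8 -> 9 -> 5

The waypoints must appear in the order 7, 9, with no cell reused.
Route from 2: down-left 1 to 4, down 1 to 7, right 2 to 9, up-left 1 to 5 — 5 moves in all.
Check: order respected (7 at step 2, 9 at step 4); 5 moves as required.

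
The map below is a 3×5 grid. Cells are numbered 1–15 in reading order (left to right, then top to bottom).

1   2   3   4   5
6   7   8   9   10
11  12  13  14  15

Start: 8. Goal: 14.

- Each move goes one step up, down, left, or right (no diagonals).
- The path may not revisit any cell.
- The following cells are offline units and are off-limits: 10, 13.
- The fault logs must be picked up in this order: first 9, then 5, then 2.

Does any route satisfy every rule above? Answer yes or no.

5 must be visited but has only one open neighbour (4), and it is neither the start nor the goal — the route would have to enter and leave through 4, re-entering it.

no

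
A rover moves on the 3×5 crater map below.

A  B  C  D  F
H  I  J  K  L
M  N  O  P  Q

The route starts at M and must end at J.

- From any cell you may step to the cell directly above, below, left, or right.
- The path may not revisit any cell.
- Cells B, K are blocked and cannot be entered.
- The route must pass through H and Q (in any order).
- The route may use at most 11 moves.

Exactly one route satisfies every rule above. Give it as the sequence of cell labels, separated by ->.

The budget equals the shortest possible length, so every move has to be on a shortest route through the required cells.
Route from M: up to H, right to I, down to N, 3× right (reaching Q), 2× up (reaching F), 2× left (reaching C), down to J — 11 moves in all.
Check: all required cells visited; 11 ≤ 11 moves.

M -> H -> I -> N -> O -> P -> Q -> L -> F -> D -> C -> J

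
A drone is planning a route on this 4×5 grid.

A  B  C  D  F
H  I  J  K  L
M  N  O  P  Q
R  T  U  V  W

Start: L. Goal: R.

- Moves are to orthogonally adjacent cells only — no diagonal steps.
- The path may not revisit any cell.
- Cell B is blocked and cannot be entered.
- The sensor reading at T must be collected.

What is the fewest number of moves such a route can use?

Any route passes through T somewhere between L and R. Summing Manhattan distances along the two legs (L → T → R) gives a lower bound of 5 + 1 = 6 moves.
A route of 6 moves achieves this: L → Q → W → V → U → T → R.
Since 6 matches the lower bound, it is optimal.

6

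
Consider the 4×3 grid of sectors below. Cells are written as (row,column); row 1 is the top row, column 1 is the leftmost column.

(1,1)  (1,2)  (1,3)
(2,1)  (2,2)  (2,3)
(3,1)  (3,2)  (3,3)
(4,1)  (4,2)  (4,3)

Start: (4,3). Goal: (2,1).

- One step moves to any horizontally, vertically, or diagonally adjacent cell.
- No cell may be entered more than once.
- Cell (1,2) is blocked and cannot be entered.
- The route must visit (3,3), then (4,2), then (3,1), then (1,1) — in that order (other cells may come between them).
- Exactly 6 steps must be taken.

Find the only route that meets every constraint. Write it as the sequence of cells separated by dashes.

(4,3) - (3,3) - (4,2) - (3,1) - (2,2) - (1,1) - (2,1)

The waypoints must appear in the order (3,3), (4,2), (3,1), (1,1), with no cell reused.
Route from (4,3): up to (3,3), down-left to (4,2), up-left to (3,1), up-right to (2,2), up-left to (1,1), down to (2,1) — 6 moves in all.
Check: order respected ((3,3) at step 1, (4,2) at step 2, (3,1) at step 3, (1,1) at step 5); 6 moves as required.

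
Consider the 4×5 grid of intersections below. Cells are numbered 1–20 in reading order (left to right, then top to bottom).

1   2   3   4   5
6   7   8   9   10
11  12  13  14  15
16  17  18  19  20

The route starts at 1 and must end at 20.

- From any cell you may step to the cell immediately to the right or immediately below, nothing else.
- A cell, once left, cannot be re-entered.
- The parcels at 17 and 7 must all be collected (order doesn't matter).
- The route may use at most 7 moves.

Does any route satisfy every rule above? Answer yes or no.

One route that works: 1 → 6 → 7 → 12 → 17 → 18 → 19 → 20.

yes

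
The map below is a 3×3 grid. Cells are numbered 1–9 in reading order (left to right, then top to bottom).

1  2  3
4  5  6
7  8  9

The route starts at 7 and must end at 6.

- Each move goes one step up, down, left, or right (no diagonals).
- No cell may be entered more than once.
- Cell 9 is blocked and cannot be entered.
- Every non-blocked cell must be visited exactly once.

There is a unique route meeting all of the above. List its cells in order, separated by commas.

7, 8, 5, 4, 1, 2, 3, 6

Need to visit all 8 open cells exactly once, starting at 7 and ending at 6.
Cell 1 has only two open neighbours (4 and 2), so the path must pass straight through it: one of those is the cell it's entered from and the other is where it exits.
Route from 7: right 1 to 8, up 1 to 5, left 1 to 4, up 1 to 1, right 2 to 3, down 1 to 6 — 7 moves in all.
Check: all 8 open cells covered.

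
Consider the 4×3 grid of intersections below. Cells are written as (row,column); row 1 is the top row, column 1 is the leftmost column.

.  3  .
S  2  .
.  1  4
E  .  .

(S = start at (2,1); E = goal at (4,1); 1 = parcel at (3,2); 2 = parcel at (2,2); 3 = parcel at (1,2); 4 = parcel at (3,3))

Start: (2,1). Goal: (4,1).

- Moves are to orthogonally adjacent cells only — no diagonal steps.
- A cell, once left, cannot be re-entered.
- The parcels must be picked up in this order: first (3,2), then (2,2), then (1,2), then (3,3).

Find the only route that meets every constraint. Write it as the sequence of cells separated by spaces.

The waypoints must appear in the order (3,2), (2,2), (1,2), (3,3), with no cell reused.
Route from (2,1): down to (3,1), right to (3,2), 2× up (reaching (1,2)), right to (1,3), 3× down (reaching (4,3)), 2× left (reaching (4,1)) — 10 moves in all.
Check: order respected (1 at step 2, 2 at step 3, 3 at step 4, 4 at step 7).

(2,1) (3,1) (3,2) (2,2) (1,2) (1,3) (2,3) (3,3) (4,3) (4,2) (4,1)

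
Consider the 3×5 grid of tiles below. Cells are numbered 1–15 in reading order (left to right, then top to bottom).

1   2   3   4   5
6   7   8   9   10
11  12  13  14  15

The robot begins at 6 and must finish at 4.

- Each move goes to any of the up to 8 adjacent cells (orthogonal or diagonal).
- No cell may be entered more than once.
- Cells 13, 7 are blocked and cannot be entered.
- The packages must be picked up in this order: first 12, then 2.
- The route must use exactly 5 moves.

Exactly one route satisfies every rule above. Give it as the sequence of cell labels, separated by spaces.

6 12 8 2 3 4

The waypoints must appear in the order 12, 2, with no cell reused.
Route from 6: down-right to 12, up-right to 8, up-left to 2, 2× right (reaching 4) — 5 moves in all.
Check: order respected (12 at step 1, 2 at step 3); 5 moves as required.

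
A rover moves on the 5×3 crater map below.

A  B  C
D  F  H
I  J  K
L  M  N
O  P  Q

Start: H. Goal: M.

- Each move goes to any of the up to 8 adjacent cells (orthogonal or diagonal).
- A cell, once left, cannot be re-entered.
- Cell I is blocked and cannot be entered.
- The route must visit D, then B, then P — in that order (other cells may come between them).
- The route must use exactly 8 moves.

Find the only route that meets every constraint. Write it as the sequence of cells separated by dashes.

The waypoints must appear in the order D, B, P, with no cell reused.
Route from H: down-left 1 to J, up-left 1 to D, up-right 1 to B, down 1 to F, down-right 1 to K, down 1 to N, down-left 1 to P, up 1 to M — 8 moves in all.
Check: order respected (D at step 2, B at step 3, P at step 7); 8 moves as required.

H - J - D - B - F - K - N - P - M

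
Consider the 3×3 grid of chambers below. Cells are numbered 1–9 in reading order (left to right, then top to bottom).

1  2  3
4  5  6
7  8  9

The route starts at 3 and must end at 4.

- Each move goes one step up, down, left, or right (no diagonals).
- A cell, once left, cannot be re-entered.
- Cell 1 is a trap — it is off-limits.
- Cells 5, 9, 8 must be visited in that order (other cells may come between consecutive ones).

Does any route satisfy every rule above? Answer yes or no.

yes

One route that works: 3 → 2 → 5 → 6 → 9 → 8 → 7 → 4.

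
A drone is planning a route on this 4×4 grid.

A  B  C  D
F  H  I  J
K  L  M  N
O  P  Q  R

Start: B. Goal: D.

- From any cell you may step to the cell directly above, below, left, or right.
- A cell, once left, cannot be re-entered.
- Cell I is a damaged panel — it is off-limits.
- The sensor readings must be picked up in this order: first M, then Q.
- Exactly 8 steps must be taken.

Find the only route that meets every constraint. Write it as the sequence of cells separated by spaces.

B H L M Q R N J D

The waypoints must appear in the order M, Q, with no cell reused.
Route from B: 2× down (reaching L), right to M, down to Q, right to R, 3× up (reaching D) — 8 moves in all.
Check: order respected (M at step 3, Q at step 4); 8 moves as required.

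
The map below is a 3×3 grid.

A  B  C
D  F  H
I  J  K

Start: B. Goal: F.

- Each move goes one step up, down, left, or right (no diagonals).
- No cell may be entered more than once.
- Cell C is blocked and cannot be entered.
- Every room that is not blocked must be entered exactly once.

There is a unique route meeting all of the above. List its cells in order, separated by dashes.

Need to visit all 8 open cells exactly once, starting at B and ending at F.
Cell K has only two open neighbours (H and J), so the path must pass straight through it: one of those is the cell it's entered from and the other is where it exits.
Route from B: left to A, 2× down (reaching I), 2× right (reaching K), up to H, left to F — 7 moves in all.
Check: all 8 open cells covered.

B - A - D - I - J - K - H - F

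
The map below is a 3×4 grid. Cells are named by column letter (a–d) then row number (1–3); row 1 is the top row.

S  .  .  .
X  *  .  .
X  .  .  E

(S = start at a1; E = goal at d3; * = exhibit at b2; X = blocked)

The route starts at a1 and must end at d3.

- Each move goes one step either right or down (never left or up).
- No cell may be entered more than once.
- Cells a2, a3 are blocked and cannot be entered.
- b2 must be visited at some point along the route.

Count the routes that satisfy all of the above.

3

A right/down-only route from a1 to d3 makes exactly 2 down-moves and 3 right-moves in some order.
With no other constraints that would be C(5,2) = 10 routes.
Split at b2 and multiply the segment counts (each segment already excludes blocked cells): a1→b2: 1; b2→d3: 3; product = 3.
That gives 3 routes.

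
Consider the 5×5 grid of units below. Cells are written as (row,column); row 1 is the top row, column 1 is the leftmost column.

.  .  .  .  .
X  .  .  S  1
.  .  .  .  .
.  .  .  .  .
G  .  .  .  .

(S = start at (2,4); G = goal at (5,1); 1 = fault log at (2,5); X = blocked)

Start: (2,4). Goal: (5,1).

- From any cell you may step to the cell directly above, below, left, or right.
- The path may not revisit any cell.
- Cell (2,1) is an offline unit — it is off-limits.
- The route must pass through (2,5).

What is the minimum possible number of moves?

Any route passes through (2,5) somewhere between (2,4) and (5,1). Summing Manhattan distances along the two legs ((2,4) → (2,5) → (5,1)) gives a lower bound of 1 + 7 = 8 moves.
A route of 8 moves achieves this: (2,4) → (2,5) → (3,5) → (4,5) → (5,5) → (5,4) → (5,3) → (5,2) → (5,1).
Since 8 matches the lower bound, it is optimal.

8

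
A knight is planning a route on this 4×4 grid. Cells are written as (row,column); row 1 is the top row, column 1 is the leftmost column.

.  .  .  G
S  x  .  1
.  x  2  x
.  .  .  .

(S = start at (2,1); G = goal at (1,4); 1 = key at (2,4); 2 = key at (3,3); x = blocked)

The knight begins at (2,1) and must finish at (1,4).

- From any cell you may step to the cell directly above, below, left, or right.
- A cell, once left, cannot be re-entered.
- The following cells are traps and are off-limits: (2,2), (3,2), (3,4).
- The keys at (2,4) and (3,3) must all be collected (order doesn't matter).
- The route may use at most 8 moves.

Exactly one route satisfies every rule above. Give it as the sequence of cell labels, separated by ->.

Any route must reach (2,4) and (3,3) and still end at (1,4) within 8 moves, so the order of the required stops is forced.
Route from (2,1): 2× down (reaching (4,1)), 2× right (reaching (4,3)), 2× up (reaching (2,3)), right to (2,4), up to (1,4) — 8 moves in all.
Check: all required cells visited; 8 ≤ 8 moves.

(2,1) -> (3,1) -> (4,1) -> (4,2) -> (4,3) -> (3,3) -> (2,3) -> (2,4) -> (1,4)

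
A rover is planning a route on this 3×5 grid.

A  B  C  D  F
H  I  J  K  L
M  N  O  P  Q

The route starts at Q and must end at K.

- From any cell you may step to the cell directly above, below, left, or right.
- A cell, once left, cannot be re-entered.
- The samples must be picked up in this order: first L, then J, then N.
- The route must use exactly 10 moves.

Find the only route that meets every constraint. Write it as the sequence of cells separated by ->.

The waypoints must appear in the order L, J, N, with no cell reused.
Route from Q: up 2 to F, left 2 to C, down 1 to J, left 1 to I, down 1 to N, right 2 to P, up 1 to K — 10 moves in all.
Check: order respected (L at step 1, J at step 5, N at step 7); 10 moves as required.

Q -> L -> F -> D -> C -> J -> I -> N -> O -> P -> K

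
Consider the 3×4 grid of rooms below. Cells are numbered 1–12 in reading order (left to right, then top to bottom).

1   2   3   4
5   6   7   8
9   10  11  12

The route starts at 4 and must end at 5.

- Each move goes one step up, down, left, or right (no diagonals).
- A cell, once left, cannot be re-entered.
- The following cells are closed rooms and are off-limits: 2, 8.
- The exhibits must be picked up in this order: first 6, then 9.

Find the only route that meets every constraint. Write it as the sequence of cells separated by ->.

4 -> 3 -> 7 -> 6 -> 10 -> 9 -> 5

The waypoints must appear in the order 6, 9, with no cell reused.
Route from 4: left to 3, down to 7, left to 6, down to 10, left to 9, up to 5 — 6 moves in all.
Check: order respected (6 at step 3, 9 at step 5).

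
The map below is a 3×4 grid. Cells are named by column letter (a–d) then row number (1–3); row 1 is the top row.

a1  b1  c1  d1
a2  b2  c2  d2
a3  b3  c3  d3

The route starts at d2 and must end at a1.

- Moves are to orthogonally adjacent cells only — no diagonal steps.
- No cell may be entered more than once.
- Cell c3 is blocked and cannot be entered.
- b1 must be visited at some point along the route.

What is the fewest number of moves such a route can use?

4

Any route passes through b1 somewhere between d2 and a1. Summing Manhattan distances along the two legs (d2 → b1 → a1) gives a lower bound of 3 + 1 = 4 moves.
A route of 4 moves achieves this: d2 → d1 → c1 → b1 → a1.
Since 4 matches the lower bound, it is optimal.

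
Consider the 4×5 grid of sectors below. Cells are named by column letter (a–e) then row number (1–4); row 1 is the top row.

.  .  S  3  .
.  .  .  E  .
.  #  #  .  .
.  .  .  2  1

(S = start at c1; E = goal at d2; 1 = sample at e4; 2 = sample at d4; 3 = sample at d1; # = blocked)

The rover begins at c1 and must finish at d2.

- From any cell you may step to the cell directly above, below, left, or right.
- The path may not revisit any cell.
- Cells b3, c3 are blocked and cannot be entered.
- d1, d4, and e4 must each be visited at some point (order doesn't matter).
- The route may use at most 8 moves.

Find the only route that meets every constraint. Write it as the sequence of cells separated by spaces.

c1 d1 e1 e2 e3 e4 d4 d3 d2

Any route must reach d1, d4, and e4 and still end at d2 within 8 moves, so the order of the required stops is forced.
Route from c1: 2× right (reaching e1), 3× down (reaching e4), left to d4, 2× up (reaching d2) — 8 moves in all.
Check: all required cells visited; 8 ≤ 8 moves.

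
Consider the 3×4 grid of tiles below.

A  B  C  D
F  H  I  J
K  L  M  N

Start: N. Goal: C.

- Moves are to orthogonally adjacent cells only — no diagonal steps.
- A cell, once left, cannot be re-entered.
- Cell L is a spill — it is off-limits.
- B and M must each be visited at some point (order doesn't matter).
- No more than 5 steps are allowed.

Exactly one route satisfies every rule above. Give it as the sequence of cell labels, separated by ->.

N -> M -> I -> H -> B -> C

The 5-move cap with required stops at B, M leaves no slack for detours.
Route from N: left 1 to M, up 1 to I, left 1 to H, up 1 to B, right 1 to C — 5 moves in all.
Check: all required cells visited; 5 ≤ 5 moves.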